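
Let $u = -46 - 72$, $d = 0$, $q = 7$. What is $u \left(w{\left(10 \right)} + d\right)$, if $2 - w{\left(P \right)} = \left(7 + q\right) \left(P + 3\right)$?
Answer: $21240$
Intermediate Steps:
$u = -118$ ($u = -46 - 72 = -118$)
$w{\left(P \right)} = -40 - 14 P$ ($w{\left(P \right)} = 2 - \left(7 + 7\right) \left(P + 3\right) = 2 - 14 \left(3 + P\right) = 2 - \left(42 + 14 P\right) = -40 - 14 P$)
$u \left(w{\left(10 \right)} + d\right) = - 118 \left(\left(-40 - 140\right) + 0\right) = - 118 \left(-180 + 0\right) = \left(-118\right) \left(-180\right) = 21240$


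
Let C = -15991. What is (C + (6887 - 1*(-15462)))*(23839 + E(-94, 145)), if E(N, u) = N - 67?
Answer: 150544724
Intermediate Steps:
E(N, u) = -67 + N
(C + (6887 - 1*(-15462)))*(23839 + E(-94, 145)) = (-15991 + (6887 - 1*(-15462)))*(23839 + (-67 - 94)) = (-15991 + (6887 + 15462))*(23839 - 161) = (-15991 + 22349)*23678 = 6358*23678 = 150544724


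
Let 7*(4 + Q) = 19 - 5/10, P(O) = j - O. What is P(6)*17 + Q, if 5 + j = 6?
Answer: -1209/14 ≈ -86.357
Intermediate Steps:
j = 1 (j = -5 + 6 = 1)
P(O) = 1 - O
Q = -19/14 (Q = -4 + (19 - 5/10)/7 = -4 + (19 - 1*½)/7 = -4 + (19 - ½)/7 = -4 + (⅐)*(37/2) = -4 + 37/14 = -19/14 ≈ -1.3571)
P(6)*17 + Q = (1 - 1*6)*17 - 19/14 = (1 - 6)*17 - 19/14 = -5*17 - 19/14 = -85 - 19/14 = -1209/14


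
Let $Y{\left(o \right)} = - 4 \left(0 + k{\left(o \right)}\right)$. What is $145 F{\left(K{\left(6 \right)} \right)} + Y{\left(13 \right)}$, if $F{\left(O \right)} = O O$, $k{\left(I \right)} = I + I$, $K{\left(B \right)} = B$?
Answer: $5116$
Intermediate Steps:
$k{\left(I \right)} = 2 I$
$F{\left(O \right)} = O^{2}$
$Y{\left(o \right)} = - 8 o$ ($Y{\left(o \right)} = - 4 \left(0 + 2 o\right) = - 4 \cdot 2 o = - 8 o$)
$145 F{\left(K{\left(6 \right)} \right)} + Y{\left(13 \right)} = 145 \cdot 6^{2} - 104 = 145 \cdot 36 - 104 = 5220 - 104 = 5116$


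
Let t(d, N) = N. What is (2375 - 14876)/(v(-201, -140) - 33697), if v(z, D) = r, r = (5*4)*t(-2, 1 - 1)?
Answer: 12501/33697 ≈ 0.37098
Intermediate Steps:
r = 0 (r = (5*4)*(1 - 1) = 20*0 = 0)
v(z, D) = 0
(2375 - 14876)/(v(-201, -140) - 33697) = (2375 - 14876)/(0 - 33697) = -12501/(-33697) = -12501*(-1/33697) = 12501/33697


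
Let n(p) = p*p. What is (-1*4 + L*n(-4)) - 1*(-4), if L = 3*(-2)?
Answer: -96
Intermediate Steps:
n(p) = p**2
L = -6
(-1*4 + L*n(-4)) - 1*(-4) = (-1*4 - 6*(-4)**2) - 1*(-4) = (-4 - 6*16) + 4 = (-4 - 96) + 4 = -100 + 4 = -96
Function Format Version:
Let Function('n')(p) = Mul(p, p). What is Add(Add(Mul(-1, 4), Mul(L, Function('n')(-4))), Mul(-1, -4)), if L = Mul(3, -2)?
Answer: -96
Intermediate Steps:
Function('n')(p) = Pow(p, 2)
L = -6
Add(Add(Mul(-1, 4), Mul(L, Function('n')(-4))), Mul(-1, -4)) = Add(Add(Mul(-1, 4), Mul(-6, Pow(-4, 2))), Mul(-1, -4)) = Add(Add(-4, Mul(-6, 16)), 4) = Add(Add(-4, -96), 4) = Add(-100, 4) = -96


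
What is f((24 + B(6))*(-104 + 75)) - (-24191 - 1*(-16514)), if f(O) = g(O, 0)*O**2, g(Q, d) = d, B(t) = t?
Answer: 7677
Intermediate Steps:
f(O) = 0 (f(O) = 0*O**2 = 0)
f((24 + B(6))*(-104 + 75)) - (-24191 - 1*(-16514)) = 0 - (-24191 - 1*(-16514)) = 0 - (-24191 + 16514) = 0 - 1*(-7677) = 0 + 7677 = 7677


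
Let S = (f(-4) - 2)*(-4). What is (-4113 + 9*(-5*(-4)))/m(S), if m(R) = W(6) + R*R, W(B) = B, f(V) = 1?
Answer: -3933/22 ≈ -178.77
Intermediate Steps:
S = 4 (S = (1 - 2)*(-4) = -1*(-4) = 4)
m(R) = 6 + R² (m(R) = 6 + R*R = 6 + R²)
(-4113 + 9*(-5*(-4)))/m(S) = (-4113 + 9*(-5*(-4)))/(6 + 4²) = (-4113 + 9*20)/(6 + 16) = (-4113 + 180)/22 = -3933*1/22 = -3933/22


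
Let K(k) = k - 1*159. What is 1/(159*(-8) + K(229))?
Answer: -1/1202 ≈ -0.00083195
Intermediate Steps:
K(k) = -159 + k (K(k) = k - 159 = -159 + k)
1/(159*(-8) + K(229)) = 1/(159*(-8) + (-159 + 229)) = 1/(-1272 + 70) = 1/(-1202) = -1/1202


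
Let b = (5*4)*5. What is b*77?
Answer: 7700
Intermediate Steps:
b = 100 (b = 20*5 = 100)
b*77 = 100*77 = 7700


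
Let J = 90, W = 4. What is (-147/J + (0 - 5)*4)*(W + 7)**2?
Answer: -78529/30 ≈ -2617.6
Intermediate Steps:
(-147/J + (0 - 5)*4)*(W + 7)**2 = (-147/90 + (0 - 5)*4)*(4 + 7)**2 = (-147*1/90 - 5*4)*11**2 = (-49/30 - 20)*121 = -649/30*121 = -78529/30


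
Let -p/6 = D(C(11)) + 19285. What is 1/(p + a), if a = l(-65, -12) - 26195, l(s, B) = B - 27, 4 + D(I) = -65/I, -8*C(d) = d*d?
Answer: -121/17175440 ≈ -7.0449e-6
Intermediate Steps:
C(d) = -d**2/8 (C(d) = -d*d/8 = -d**2/8)
D(I) = -4 - 65/I
l(s, B) = -27 + B
a = -26234 (a = (-27 - 12) - 26195 = -39 - 26195 = -26234)
p = -14001126/121 (p = -6*((-4 - 65/((-1/8*11**2))) + 19285) = -6*((-4 - 65/((-1/8*121))) + 19285) = -6*((-4 - 65/(-121/8)) + 19285) = -6*((-4 - 65*(-8/121)) + 19285) = -6*((-4 + 520/121) + 19285) = -6*(36/121 + 19285) = -6*2333521/121 = -14001126/121 ≈ -1.1571e+5)
1/(p + a) = 1/(-14001126/121 - 26234) = 1/(-17175440/121) = -121/17175440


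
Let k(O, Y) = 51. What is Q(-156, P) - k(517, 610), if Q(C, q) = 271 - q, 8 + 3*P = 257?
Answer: 137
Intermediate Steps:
P = 83 (P = -8/3 + (⅓)*257 = -8/3 + 257/3 = 83)
Q(-156, P) - k(517, 610) = (271 - 1*83) - 1*51 = (271 - 83) - 51 = 188 - 51 = 137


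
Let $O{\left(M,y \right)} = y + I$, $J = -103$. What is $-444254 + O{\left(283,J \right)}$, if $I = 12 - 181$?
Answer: $-444526$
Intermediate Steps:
$I = -169$
$O{\left(M,y \right)} = -169 + y$ ($O{\left(M,y \right)} = y - 169 = -169 + y$)
$-444254 + O{\left(283,J \right)} = -444254 - 272 = -444526$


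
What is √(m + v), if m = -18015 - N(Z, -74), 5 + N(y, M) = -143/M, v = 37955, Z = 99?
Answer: √109208238/74 ≈ 141.22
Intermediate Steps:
N(y, M) = -5 - 143/M
m = -1332883/74 (m = -18015 - (-5 - 143/(-74)) = -18015 - (-5 - 143*(-1/74)) = -18015 - (-5 + 143/74) = -18015 - 1*(-227/74) = -18015 + 227/74 = -1332883/74 ≈ -18012.)
√(m + v) = √(-1332883/74 + 37955) = √(1475787/74) = √109208238/74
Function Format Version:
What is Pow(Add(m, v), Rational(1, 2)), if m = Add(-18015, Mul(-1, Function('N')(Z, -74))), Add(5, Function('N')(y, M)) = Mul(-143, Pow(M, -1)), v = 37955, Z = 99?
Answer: Mul(Rational(1, 74), Pow(109208238, Rational(1, 2))) ≈ 141.22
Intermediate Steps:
Function('N')(y, M) = Add(-5, Mul(-143, Pow(M, -1)))
m = Rational(-1332883, 74) (m = Add(-18015, Mul(-1, Add(-5, Mul(-143, Pow(-74, -1))))) = Add(-18015, Mul(-1, Add(-5, Mul(-143, Rational(-1, 74))))) = Add(-18015, Mul(-1, Add(-5, Rational(143, 74)))) = Add(-18015, Mul(-1, Rational(-227, 74))) = Add(-18015, Rational(227, 74)) = Rational(-1332883, 74) ≈ -18012.)
Pow(Add(m, v), Rational(1, 2)) = Pow(Add(Rational(-1332883, 74), 37955), Rational(1, 2)) = Pow(Rational(1475787, 74), Rational(1, 2)) = Mul(Rational(1, 74), Pow(109208238, Rational(1, 2)))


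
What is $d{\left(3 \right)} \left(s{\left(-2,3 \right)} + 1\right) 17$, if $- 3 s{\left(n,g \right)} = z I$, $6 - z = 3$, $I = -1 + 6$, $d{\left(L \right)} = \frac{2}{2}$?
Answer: $-68$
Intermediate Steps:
$d{\left(L \right)} = 1$ ($d{\left(L \right)} = 2 \cdot \frac{1}{2} = 1$)
$I = 5$
$z = 3$ ($z = 6 - 3 = 3$)
$s{\left(n,g \right)} = -5$ ($s{\left(n,g \right)} = - \frac{3 \cdot 5}{3} = \left(- \frac{1}{3}\right) 15 = -5$)
$d{\left(3 \right)} \left(s{\left(-2,3 \right)} + 1\right) 17 = 1 \left(-5 + 1\right) 17 = 1 \left(-4\right) 17 = \left(-4\right) 17 = -68$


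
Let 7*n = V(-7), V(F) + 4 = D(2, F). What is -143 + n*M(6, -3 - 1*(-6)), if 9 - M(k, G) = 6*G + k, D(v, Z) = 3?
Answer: -986/7 ≈ -140.86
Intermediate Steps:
M(k, G) = 9 - k - 6*G (M(k, G) = 9 - (6*G + k) = 9 - (k + 6*G) = 9 + (-k - 6*G) = 9 - k - 6*G)
V(F) = -1 (V(F) = -4 + 3 = -1)
n = -⅐ (n = (⅐)*(-1) = -⅐ ≈ -0.14286)
-143 + n*M(6, -3 - 1*(-6)) = -143 - (9 - 1*6 - 6*(-3 - 1*(-6)))/7 = -143 - (9 - 6 - 6*(-3 + 6))/7 = -143 - (9 - 6 - 6*3)/7 = -143 - (9 - 6 - 18)/7 = -143 - ⅐*(-15) = -143 + 15/7 = -986/7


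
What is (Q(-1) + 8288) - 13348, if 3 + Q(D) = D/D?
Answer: -5062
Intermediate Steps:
Q(D) = -2 (Q(D) = -3 + D/D = -3 + 1 = -2)
(Q(-1) + 8288) - 13348 = (-2 + 8288) - 13348 = 8286 - 13348 = -5062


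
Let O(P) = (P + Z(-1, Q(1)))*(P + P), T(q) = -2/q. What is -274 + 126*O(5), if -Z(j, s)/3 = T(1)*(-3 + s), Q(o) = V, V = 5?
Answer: 21146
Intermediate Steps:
Q(o) = 5
Z(j, s) = -18 + 6*s (Z(j, s) = -3*(-2/1)*(-3 + s) = -3*(-2*1)*(-3 + s) = -(-6)*(-3 + s) = -3*(6 - 2*s) = -18 + 6*s)
O(P) = 2*P*(12 + P) (O(P) = (P + (-18 + 6*5))*(P + P) = (P + (-18 + 30))*(2*P) = (P + 12)*(2*P) = (12 + P)*(2*P) = 2*P*(12 + P))
-274 + 126*O(5) = -274 + 126*(2*5*(12 + 5)) = -274 + 126*(2*5*17) = -274 + 126*170 = -274 + 21420 = 21146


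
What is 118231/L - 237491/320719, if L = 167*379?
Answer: 22887410226/20299267667 ≈ 1.1275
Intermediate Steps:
L = 63293
118231/L - 237491/320719 = 118231/63293 - 237491/320719 = 22887410226/20299267667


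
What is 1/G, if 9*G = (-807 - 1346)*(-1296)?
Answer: 1/310032 ≈ 3.2255e-6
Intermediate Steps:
G = 310032 (G = ((-807 - 1346)*(-1296))/9 = (-2153*(-1296))/9 = (⅑)*2790288 = 310032)
1/G = 1/310032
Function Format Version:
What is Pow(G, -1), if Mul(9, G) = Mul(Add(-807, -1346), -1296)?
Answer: Rational(1, 310032) ≈ 3.2255e-6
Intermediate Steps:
G = 310032 (G = Mul(Rational(1, 9), Mul(Add(-807, -1346), -1296)) = Mul(Rational(1, 9), Mul(-2153, -1296)) = Mul(Rational(1, 9), 2790288) = 310032)
Pow(G, -1) = Pow(310032, -1) = Rational(1, 310032)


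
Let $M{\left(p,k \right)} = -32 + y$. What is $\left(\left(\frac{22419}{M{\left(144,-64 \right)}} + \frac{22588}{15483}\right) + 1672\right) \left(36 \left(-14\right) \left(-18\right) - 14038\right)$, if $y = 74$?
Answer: $- \frac{91383330205}{8337} \approx -1.0961 \cdot 10^{7}$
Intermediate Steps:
$M{\left(p,k \right)} = 42$ ($M{\left(p,k \right)} = -32 + 74 = 42$)
$\left(\left(\frac{22419}{M{\left(144,-64 \right)}} + \frac{22588}{15483}\right) + 1672\right) \left(36 \left(-14\right) \left(-18\right) - 14038\right) = \left(\left(\frac{22419}{42} + \frac{22588}{15483}\right) + 1672\right) \left(36 \left(-14\right) \left(-18\right) - 14038\right) = \left(\left(22419 \cdot \frac{1}{42} + 22588 \cdot \frac{1}{15483}\right) + 1672\right) \left(\left(-504\right) \left(-18\right) - 14038\right) = \left(\left(\frac{7473}{14} + \frac{22588}{15483}\right) + 1672\right) \left(9072 - 14038\right) = \left(\frac{116020691}{216762} + 1672\right) \left(-4966\right) = \frac{478446755}{216762} \left(-4966\right) = - \frac{91383330205}{8337}$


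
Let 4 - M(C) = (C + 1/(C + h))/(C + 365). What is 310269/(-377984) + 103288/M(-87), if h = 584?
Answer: 2696991561634717/112620710784 ≈ 23948.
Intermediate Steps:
M(C) = 4 - (C + 1/(584 + C))/(365 + C) (M(C) = 4 - (C + 1/(C + 584))/(C + 365) = 4 - (C + 1/(584 + C))/(365 + C))
310269/(-377984) + 103288/M(-87) = 310269/(-377984) + 103288/(((852639 + 3*(-87)² + 3212*(-87))/(213160 + (-87)² + 949*(-87)))) = 310269*(-1/377984) + 103288/(((852639 + 3*7569 - 279444)/(213160 + 7569 - 82563))) = -310269/377984 + 103288/(((852639 + 22707 - 279444)/138166)) = -310269/377984 + 103288/(((1/138166)*595902)) = -310269/377984 + 103288/(297951/69083) = -310269/377984 + 103288*(69083/297951) = -310269/377984 + 7135444904/297951 = 2696991561634717/112620710784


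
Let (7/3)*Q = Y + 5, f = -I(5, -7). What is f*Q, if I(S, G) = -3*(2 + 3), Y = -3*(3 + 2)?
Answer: -450/7 ≈ -64.286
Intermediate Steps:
Y = -15 (Y = -3*5 = -15)
I(S, G) = -15 (I(S, G) = -3*5 = -15)
f = 15 (f = -1*(-15) = 15)
Q = -30/7 (Q = 3*(-15 + 5)/7 = (3/7)*(-10) = -30/7 ≈ -4.2857)
f*Q = 15*(-30/7) = -450/7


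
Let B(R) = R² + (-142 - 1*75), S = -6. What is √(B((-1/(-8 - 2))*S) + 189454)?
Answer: √4730934/5 ≈ 435.01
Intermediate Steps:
B(R) = -217 + R² (B(R) = R² + (-142 - 75) = R² - 217 = -217 + R²)
√(B((-1/(-8 - 2))*S) + 189454) = √((-217 + ((-1/(-8 - 2))*(-6))²) + 189454) = √((-217 + ((-1/(-10))*(-6))²) + 189454) = √((-217 + (-⅒*(-1)*(-6))²) + 189454) = √((-217 + ((⅒)*(-6))²) + 189454) = √((-217 + (-⅗)²) + 189454) = √((-217 + 9/25) + 189454) = √(-5416/25 + 189454) = √(4730934/25) = √4730934/5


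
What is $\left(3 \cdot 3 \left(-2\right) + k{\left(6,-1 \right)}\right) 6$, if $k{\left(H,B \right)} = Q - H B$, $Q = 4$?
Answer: $-48$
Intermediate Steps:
$k{\left(H,B \right)} = 4 - B H$ ($k{\left(H,B \right)} = 4 - H B = 4 - B H$)
$\left(3 \cdot 3 \left(-2\right) + k{\left(6,-1 \right)}\right) 6 = \left(3 \cdot 3 \left(-2\right) - \left(-4 - 6\right)\right) 6 = \left(9 \left(-2\right) + \left(4 + 6\right)\right) 6 = \left(-18 + 10\right) 6 = \left(-8\right) 6 = -48$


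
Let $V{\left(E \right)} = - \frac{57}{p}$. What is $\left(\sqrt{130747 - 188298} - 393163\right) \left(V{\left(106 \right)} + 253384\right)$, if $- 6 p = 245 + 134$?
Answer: $- \frac{37756574413114}{379} + \frac{96032878 i \sqrt{57551}}{379} \approx -9.9622 \cdot 10^{10} + 6.0786 \cdot 10^{7} i$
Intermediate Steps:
$p = - \frac{379}{6}$ ($p = - \frac{245 + 134}{6} = \left(- \frac{1}{6}\right) 379 = - \frac{379}{6} \approx -63.167$)
$V{\left(E \right)} = \frac{342}{379}$ ($V{\left(E \right)} = - \frac{57}{- \frac{379}{6}} = \left(-57\right) \left(- \frac{6}{379}\right) = \frac{342}{379}$)
$\left(\sqrt{130747 - 188298} - 393163\right) \left(V{\left(106 \right)} + 253384\right) = \left(\sqrt{130747 - 188298} - 393163\right) \left(\frac{342}{379} + 253384\right) = \left(\sqrt{-57551} - 393163\right) \frac{96032878}{379} = \left(i \sqrt{57551} - 393163\right) \frac{96032878}{379} = \left(-393163 + i \sqrt{57551}\right) \frac{96032878}{379} = - \frac{37756574413114}{379} + \frac{96032878 i \sqrt{57551}}{379}$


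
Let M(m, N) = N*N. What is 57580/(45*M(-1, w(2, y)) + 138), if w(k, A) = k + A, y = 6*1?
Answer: 28790/1509 ≈ 19.079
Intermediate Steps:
y = 6
w(k, A) = A + k
M(m, N) = N**2
57580/(45*M(-1, w(2, y)) + 138) = 57580/(45*(6 + 2)**2 + 138) = 57580/(45*8**2 + 138) = 57580/(45*64 + 138) = 57580/(2880 + 138) = 57580/3018 = 57580*(1/3018) = 28790/1509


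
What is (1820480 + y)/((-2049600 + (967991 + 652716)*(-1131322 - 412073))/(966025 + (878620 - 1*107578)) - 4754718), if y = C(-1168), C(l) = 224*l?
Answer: -902607806272/3586885620657 ≈ -0.25164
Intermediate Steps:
y = -261632 (y = 224*(-1168) = -261632)
(1820480 + y)/((-2049600 + (967991 + 652716)*(-1131322 - 412073))/(966025 + (878620 - 1*107578)) - 4754718) = (1820480 - 261632)/((-2049600 + (967991 + 652716)*(-1131322 - 412073))/(966025 + (878620 - 1*107578)) - 4754718) = 1558848/((-2049600 + 1620707*(-1543395))/(966025 + (878620 - 107578)) - 4754718) = 1558848/((-2049600 - 2501391080265)/(966025 + 771042) - 4754718) = 1558848/(-2501393129865/1737067 - 4754718) = 1558848/(-10760656861971/1737067) = 1558848*(-1737067/10760656861971) = -902607806272/3586885620657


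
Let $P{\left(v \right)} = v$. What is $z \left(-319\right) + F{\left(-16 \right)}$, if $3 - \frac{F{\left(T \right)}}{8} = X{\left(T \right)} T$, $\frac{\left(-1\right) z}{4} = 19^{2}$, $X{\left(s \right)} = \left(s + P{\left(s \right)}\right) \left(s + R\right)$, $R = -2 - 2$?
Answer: $542580$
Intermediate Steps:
$R = -4$
$X{\left(s \right)} = 2 s \left(-4 + s\right)$ ($X{\left(s \right)} = \left(s + s\right) \left(s - 4\right) = 2 s \left(-4 + s\right)$)
$z = -1444$ ($z = - 4 \cdot 19^{2} = \left(-4\right) 361 = -1444$)
$F{\left(T \right)} = 24 - 16 T^{2} \left(-4 + T\right)$ ($F{\left(T \right)} = 24 - 8 \cdot 2 T \left(-4 + T\right) T = 24 - 8 \cdot 2 T^{2} \left(-4 + T\right) = 24 - 16 T^{2} \left(-4 + T\right)$)
$z \left(-319\right) + F{\left(-16 \right)} = \left(-1444\right) \left(-319\right) - \left(-24 + 16 \left(-16\right)^{2} \left(-4 - 16\right)\right) = 460636 - \left(-24 + 4096 \left(-20\right)\right) = 460636 + \left(24 + 81920\right) = 460636 + 81944 = 542580$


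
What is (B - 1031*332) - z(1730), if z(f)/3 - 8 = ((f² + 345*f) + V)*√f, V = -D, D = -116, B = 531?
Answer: -341785 - 10769598*√1730 ≈ -4.4828e+8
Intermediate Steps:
V = 116 (V = -1*(-116) = 116)
z(f) = 24 + 3*√f*(116 + f² + 345*f) (z(f) = 24 + 3*(((f² + 345*f) + 116)*√f) = 24 + 3*((116 + f² + 345*f)*√f) = 24 + 3*(√f*(116 + f² + 345*f)) = 24 + 3*√f*(116 + f² + 345*f))
(B - 1031*332) - z(1730) = (531 - 1031*332) - (24 + 3*1730^(5/2) + 348*√1730 + 1035*1730^(3/2)) = (531 - 342292) - (24 + 3*(2992900*√1730) + 348*√1730 + 1035*(1730*√1730)) = -341761 - (24 + 8978700*√1730 + 348*√1730 + 1790550*√1730) = -341761 - (24 + 10769598*√1730) = -341761 + (-24 - 10769598*√1730) = -341785 - 10769598*√1730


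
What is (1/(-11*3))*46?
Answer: -46/33 ≈ -1.3939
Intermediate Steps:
(1/(-11*3))*46 = -1/11*⅓*46 = -1/33*46 = -46/33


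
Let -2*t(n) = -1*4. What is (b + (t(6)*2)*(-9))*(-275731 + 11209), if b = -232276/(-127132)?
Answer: 287302370118/31783 ≈ 9.0395e+6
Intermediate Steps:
t(n) = 2 (t(n) = -(-1)*4/2 = -½*(-4) = 2)
b = 58069/31783 (b = -232276*(-1/127132) = 58069/31783 ≈ 1.8270)
(b + (t(6)*2)*(-9))*(-275731 + 11209) = (58069/31783 + (2*2)*(-9))*(-275731 + 11209) = (58069/31783 + 4*(-9))*(-264522) = (58069/31783 - 36)*(-264522) = -1086119/31783*(-264522) = 287302370118/31783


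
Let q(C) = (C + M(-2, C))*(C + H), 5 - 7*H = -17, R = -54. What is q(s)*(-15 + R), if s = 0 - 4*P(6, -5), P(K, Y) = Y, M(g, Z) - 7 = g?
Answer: -279450/7 ≈ -39921.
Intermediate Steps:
M(g, Z) = 7 + g
H = 22/7 (H = 5/7 - 1/7*(-17) = 5/7 + 17/7 = 22/7 ≈ 3.1429)
s = 20 (s = 0 - 4*(-5) = 0 + 20 = 20)
q(C) = (5 + C)*(22/7 + C) (q(C) = (C + (7 - 2))*(C + 22/7) = (C + 5)*(22/7 + C) = (5 + C)*(22/7 + C))
q(s)*(-15 + R) = (110/7 + 20**2 + (57/7)*20)*(-15 - 54) = (110/7 + 400 + 1140/7)*(-69) = (4050/7)*(-69) = -279450/7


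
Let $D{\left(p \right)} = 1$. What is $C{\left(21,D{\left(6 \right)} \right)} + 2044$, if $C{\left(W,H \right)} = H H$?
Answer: $2045$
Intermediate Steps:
$C{\left(W,H \right)} = H^{2}$
$C{\left(21,D{\left(6 \right)} \right)} + 2044 = 1^{2} + 2044 = 1 + 2044 = 2045$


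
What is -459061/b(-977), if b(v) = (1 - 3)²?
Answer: -459061/4 ≈ -1.1477e+5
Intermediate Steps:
b(v) = 4 (b(v) = (-2)² = 4)
-459061/b(-977) = -459061/4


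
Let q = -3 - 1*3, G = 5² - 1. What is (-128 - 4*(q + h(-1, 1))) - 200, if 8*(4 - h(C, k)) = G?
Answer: -308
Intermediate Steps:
G = 24 (G = 25 - 1 = 24)
h(C, k) = 1 (h(C, k) = 4 - ⅛*24 = 4 - 3 = 1)
q = -6 (q = -3 - 3 = -6)
(-128 - 4*(q + h(-1, 1))) - 200 = (-128 - 4*(-6 + 1)) - 200 = (-128 - 4*(-5)) - 200 = (-128 + 20) - 200 = -108 - 200 = -308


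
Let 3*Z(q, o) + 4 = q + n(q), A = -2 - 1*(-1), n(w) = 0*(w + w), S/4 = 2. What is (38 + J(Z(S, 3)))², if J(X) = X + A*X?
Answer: 1444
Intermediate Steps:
S = 8 (S = 4*2 = 8)
n(w) = 0 (n(w) = 0*(2*w) = 0)
A = -1 (A = -2 + 1 = -1)
Z(q, o) = -4/3 + q/3 (Z(q, o) = -4/3 + (q + 0)/3 = -4/3 + q/3)
J(X) = 0 (J(X) = X - X = 0)
(38 + J(Z(S, 3)))² = (38 + 0)² = 38² = 1444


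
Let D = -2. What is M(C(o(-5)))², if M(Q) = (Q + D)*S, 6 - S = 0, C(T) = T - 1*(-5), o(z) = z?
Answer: 144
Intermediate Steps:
C(T) = 5 + T (C(T) = T + 5 = 5 + T)
S = 6 (S = 6 - 1*0 = 6 + 0 = 6)
M(Q) = -12 + 6*Q (M(Q) = (Q - 2)*6 = (-2 + Q)*6 = -12 + 6*Q)
M(C(o(-5)))² = (-12 + 6*(5 - 5))² = (-12 + 6*0)² = (-12 + 0)² = (-12)² = 144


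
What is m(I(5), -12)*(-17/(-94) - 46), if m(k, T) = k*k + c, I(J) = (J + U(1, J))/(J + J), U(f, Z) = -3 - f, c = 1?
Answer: -435007/9400 ≈ -46.277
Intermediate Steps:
I(J) = (-4 + J)/(2*J) (I(J) = (J + (-3 - 1*1))/(J + J) = (J + (-3 - 1))/((2*J)) = (J - 4)*(1/(2*J)) = (-4 + J)*(1/(2*J)) = (-4 + J)/(2*J))
m(k, T) = 1 + k² (m(k, T) = k*k + 1 = k² + 1 = 1 + k²)
m(I(5), -12)*(-17/(-94) - 46) = (1 + ((½)*(-4 + 5)/5)²)*(-17/(-94) - 46) = (1 + ((½)*(⅕)*1)²)*(-17*(-1/94) - 46) = (1 + (⅒)²)*(17/94 - 46) = (1 + 1/100)*(-4307/94) = (101/100)*(-4307/94) = -435007/9400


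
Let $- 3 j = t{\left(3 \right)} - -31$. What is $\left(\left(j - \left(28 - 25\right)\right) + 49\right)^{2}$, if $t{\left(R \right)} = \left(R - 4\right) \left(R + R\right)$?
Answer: $\frac{12769}{9} \approx 1418.8$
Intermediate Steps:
$t{\left(R \right)} = 2 R \left(-4 + R\right)$ ($t{\left(R \right)} = \left(-4 + R\right) 2 R = 2 R \left(-4 + R\right)$)
$j = - \frac{25}{3}$ ($j = - \frac{2 \cdot 3 \left(-4 + 3\right) - -31}{3} = - \frac{2 \cdot 3 \left(-1\right) + 31}{3} = - \frac{-6 + 31}{3} = \left(- \frac{1}{3}\right) 25 = - \frac{25}{3} \approx -8.3333$)
$\left(\left(j - \left(28 - 25\right)\right) + 49\right)^{2} = \left(\left(- \frac{25}{3} - \left(28 - 25\right)\right) + 49\right)^{2} = \left(\left(- \frac{25}{3} - 3\right) + 49\right)^{2} = \left(- \frac{34}{3} + 49\right)^{2} = \left(\frac{113}{3}\right)^{2} = \frac{12769}{9}$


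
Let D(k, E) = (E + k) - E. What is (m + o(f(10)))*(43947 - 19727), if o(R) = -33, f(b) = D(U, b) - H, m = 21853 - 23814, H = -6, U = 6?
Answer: -48294680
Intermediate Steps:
D(k, E) = k
m = -1961
f(b) = 12 (f(b) = 6 - 1*(-6) = 6 + 6 = 12)
(m + o(f(10)))*(43947 - 19727) = (-1961 - 33)*(43947 - 19727) = -1994*24220 = -48294680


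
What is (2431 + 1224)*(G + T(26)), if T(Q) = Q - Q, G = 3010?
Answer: 11001550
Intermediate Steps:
T(Q) = 0
(2431 + 1224)*(G + T(26)) = (2431 + 1224)*(3010 + 0) = 3655*3010 = 11001550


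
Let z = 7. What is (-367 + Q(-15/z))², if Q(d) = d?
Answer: 6677056/49 ≈ 1.3627e+5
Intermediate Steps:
(-367 + Q(-15/z))² = (-367 - 15/7)² = (-2584/7)² = 6677056/49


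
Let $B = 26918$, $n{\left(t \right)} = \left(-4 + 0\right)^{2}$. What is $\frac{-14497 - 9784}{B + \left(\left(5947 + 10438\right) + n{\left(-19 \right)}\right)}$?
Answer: $- \frac{24281}{43319} \approx -0.56052$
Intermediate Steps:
$n{\left(t \right)} = 16$ ($n{\left(t \right)} = \left(-4\right)^{2} = 16$)
$\frac{-14497 - 9784}{B + \left(\left(5947 + 10438\right) + n{\left(-19 \right)}\right)} = \frac{-14497 - 9784}{26918 + \left(\left(5947 + 10438\right) + 16\right)} = - \frac{24281}{26918 + \left(16385 + 16\right)} = - \frac{24281}{26918 + 16401} = - \frac{24281}{43319}$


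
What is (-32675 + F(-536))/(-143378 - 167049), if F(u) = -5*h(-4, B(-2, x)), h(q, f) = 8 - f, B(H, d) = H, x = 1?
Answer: 32725/310427 ≈ 0.10542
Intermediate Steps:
F(u) = -50 (F(u) = -5*(8 - 1*(-2)) = -5*(8 + 2) = -5*10 = -50)
(-32675 + F(-536))/(-143378 - 167049) = (-32675 - 50)/(-143378 - 167049) = -32725/(-310427) = -32725*(-1/310427) = 32725/310427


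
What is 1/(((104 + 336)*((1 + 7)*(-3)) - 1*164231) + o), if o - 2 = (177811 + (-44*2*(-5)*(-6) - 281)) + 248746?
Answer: 1/248847 ≈ 4.0185e-6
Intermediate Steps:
o = 423638 (o = 2 + ((177811 + (-44*2*(-5)*(-6) - 281)) + 248746) = 2 + ((177811 + (-(-440)*(-6) - 281)) + 248746) = 2 + ((177811 + (-44*60 - 281)) + 248746) = 2 + ((177811 + (-2640 - 281)) + 248746) = 2 + ((177811 - 2921) + 248746) = 2 + (174890 + 248746) = 2 + 423636 = 423638)
1/(((104 + 336)*((1 + 7)*(-3)) - 1*164231) + o) = 1/(((104 + 336)*((1 + 7)*(-3)) - 1*164231) + 423638) = 1/((440*(8*(-3)) - 164231) + 423638) = 1/((440*(-24) - 164231) + 423638) = 1/((-10560 - 164231) + 423638) = 1/(-174791 + 423638) = 1/248847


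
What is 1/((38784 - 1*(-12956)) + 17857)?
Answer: 1/69597 ≈ 1.4368e-5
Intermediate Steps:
1/((38784 - 1*(-12956)) + 17857) = 1/((38784 + 12956) + 17857) = 1/(51740 + 17857) = 1/69597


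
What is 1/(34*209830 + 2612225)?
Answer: 1/9746445 ≈ 1.0260e-7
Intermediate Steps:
1/(34*209830 + 2612225) = 1/(7134220 + 2612225) = 1/9746445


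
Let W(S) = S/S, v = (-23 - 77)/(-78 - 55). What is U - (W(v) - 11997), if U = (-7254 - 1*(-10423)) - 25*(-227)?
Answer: 20840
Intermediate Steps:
v = 100/133 (v = -100/(-133) = -100*(-1/133) = 100/133 ≈ 0.75188)
W(S) = 1
U = 8844 (U = (-7254 + 10423) + 5675 = 3169 + 5675 = 8844)
U - (W(v) - 11997) = 8844 - (1 - 11997) = 8844 - 1*(-11996) = 8844 + 11996 = 20840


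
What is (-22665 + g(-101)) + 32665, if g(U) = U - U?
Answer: 10000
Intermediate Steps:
g(U) = 0
(-22665 + g(-101)) + 32665 = (-22665 + 0) + 32665 = -22665 + 32665 = 10000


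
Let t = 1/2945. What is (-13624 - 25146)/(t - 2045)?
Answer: 57088825/3011262 ≈ 18.958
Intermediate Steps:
t = 1/2945 ≈ 0.00033956
(-13624 - 25146)/(t - 2045) = (-13624 - 25146)/(1/2945 - 2045) = -38770/(-6022524/2945) = -38770*(-2945/6022524) = 57088825/3011262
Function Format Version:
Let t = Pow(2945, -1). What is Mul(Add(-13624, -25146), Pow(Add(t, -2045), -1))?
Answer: Rational(57088825, 3011262) ≈ 18.958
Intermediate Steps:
t = Rational(1, 2945) ≈ 0.00033956
Mul(Add(-13624, -25146), Pow(Add(t, -2045), -1)) = Mul(Add(-13624, -25146), Pow(Add(Rational(1, 2945), -2045), -1)) = Mul(-38770, Pow(Rational(-6022524, 2945), -1)) = Mul(-38770, Rational(-2945, 6022524)) = Rational(57088825, 3011262)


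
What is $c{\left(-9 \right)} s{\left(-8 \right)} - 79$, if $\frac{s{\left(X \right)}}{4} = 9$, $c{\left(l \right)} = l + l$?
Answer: $-727$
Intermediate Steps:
$c{\left(l \right)} = 2 l$
$s{\left(X \right)} = 36$ ($s{\left(X \right)} = 4 \cdot 9 = 36$)
$c{\left(-9 \right)} s{\left(-8 \right)} - 79 = 2 \left(-9\right) 36 - 79 = \left(-18\right) 36 - 79 = -648 - 79 = -727$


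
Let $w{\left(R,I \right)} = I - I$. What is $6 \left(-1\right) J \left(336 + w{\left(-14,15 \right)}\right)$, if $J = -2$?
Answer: $4032$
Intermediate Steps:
$w{\left(R,I \right)} = 0$
$6 \left(-1\right) J \left(336 + w{\left(-14,15 \right)}\right) = 6 \left(-1\right) \left(-2\right) \left(336 + 0\right) = \left(-6\right) \left(-2\right) 336 = 12 \cdot 336 = 4032$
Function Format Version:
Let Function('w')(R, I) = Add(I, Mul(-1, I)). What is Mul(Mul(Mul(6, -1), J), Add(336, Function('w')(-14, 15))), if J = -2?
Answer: 4032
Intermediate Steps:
Function('w')(R, I) = 0
Mul(Mul(Mul(6, -1), J), Add(336, Function('w')(-14, 15))) = Mul(Mul(Mul(6, -1), -2), Add(336, 0)) = Mul(Mul(-6, -2), 336) = Mul(12, 336) = 4032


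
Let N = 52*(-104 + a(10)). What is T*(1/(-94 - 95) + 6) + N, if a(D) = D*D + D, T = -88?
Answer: -40736/189 ≈ -215.53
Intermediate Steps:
a(D) = D + D² (a(D) = D² + D = D + D²)
N = 312 (N = 52*(-104 + 10*(1 + 10)) = 52*(-104 + 10*11) = 52*(-104 + 110) = 52*6 = 312)
T*(1/(-94 - 95) + 6) + N = -88*(1/(-94 - 95) + 6) + 312 = -88*(1/(-189) + 6) + 312 = -88*(-1/189 + 6) + 312 = -88*1133/189 + 312 = -99704/189 + 312 = -40736/189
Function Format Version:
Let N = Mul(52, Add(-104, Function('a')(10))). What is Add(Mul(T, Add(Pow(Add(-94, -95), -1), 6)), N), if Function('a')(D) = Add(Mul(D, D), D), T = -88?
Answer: Rational(-40736, 189) ≈ -215.53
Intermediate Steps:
Function('a')(D) = Add(D, Pow(D, 2)) (Function('a')(D) = Add(Pow(D, 2), D) = Add(D, Pow(D, 2)))
N = 312 (N = Mul(52, Add(-104, Mul(10, Add(1, 10)))) = Mul(52, Add(-104, Mul(10, 11))) = Mul(52, Add(-104, 110)) = Mul(52, 6) = 312)
Add(Mul(T, Add(Pow(Add(-94, -95), -1), 6)), N) = Add(Mul(-88, Add(Pow(Add(-94, -95), -1), 6)), 312) = Add(Mul(-88, Add(Pow(-189, -1), 6)), 312) = Add(Mul(-88, Add(Rational(-1, 189), 6)), 312) = Add(Mul(-88, Rational(1133, 189)), 312) = Add(Rational(-99704, 189), 312) = Rational(-40736, 189)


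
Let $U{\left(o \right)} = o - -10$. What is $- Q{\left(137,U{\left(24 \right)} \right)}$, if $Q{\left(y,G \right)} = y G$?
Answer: $-4658$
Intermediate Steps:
$U{\left(o \right)} = 10 + o$ ($U{\left(o \right)} = o + 10 = 10 + o$)
$Q{\left(y,G \right)} = G y$
$- Q{\left(137,U{\left(24 \right)} \right)} = - \left(10 + 24\right) 137 = - 34 \cdot 137 = \left(-1\right) 4658 = -4658$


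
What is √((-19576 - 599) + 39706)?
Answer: √19531 ≈ 139.75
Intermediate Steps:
√((-19576 - 599) + 39706) = √(-20175 + 39706) = √19531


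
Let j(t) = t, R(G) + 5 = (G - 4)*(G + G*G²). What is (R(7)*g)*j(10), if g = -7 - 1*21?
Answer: -292600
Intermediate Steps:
R(G) = -5 + (-4 + G)*(G + G³) (R(G) = -5 + (G - 4)*(G + G*G²) = -5 + (-4 + G)*(G + G³))
g = -28 (g = -7 - 21 = -28)
(R(7)*g)*j(10) = ((-5 + 7² + 7⁴ - 4*7 - 4*7³)*(-28))*10 = ((-5 + 49 + 2401 - 28 - 4*343)*(-28))*10 = ((-5 + 49 + 2401 - 28 - 1372)*(-28))*10 = (1045*(-28))*10 = -29260*10 = -292600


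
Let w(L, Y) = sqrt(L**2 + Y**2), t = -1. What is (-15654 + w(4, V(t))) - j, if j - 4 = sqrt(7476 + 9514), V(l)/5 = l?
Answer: -15658 + sqrt(41) - sqrt(16990) ≈ -15782.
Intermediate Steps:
V(l) = 5*l
j = 4 + sqrt(16990) (j = 4 + sqrt(7476 + 9514) = 4 + sqrt(16990) ≈ 134.35)
(-15654 + w(4, V(t))) - j = (-15654 + sqrt(4**2 + (5*(-1))**2)) - (4 + sqrt(16990)) = (-15654 + sqrt(16 + (-5)**2)) + (-4 - sqrt(16990)) = (-15654 + sqrt(16 + 25)) + (-4 - sqrt(16990)) = (-15654 + sqrt(41)) + (-4 - sqrt(16990)) = -15658 + sqrt(41) - sqrt(16990)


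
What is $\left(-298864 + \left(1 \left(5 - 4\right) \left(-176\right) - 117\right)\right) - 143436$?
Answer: $-442593$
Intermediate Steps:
$\left(-298864 + \left(1 \left(5 - 4\right) \left(-176\right) - 117\right)\right) - 143436 = \left(-298864 + \left(1 \cdot 1 \left(-176\right) - 117\right)\right) - 143436 = \left(-298864 + \left(1 \left(-176\right) - 117\right)\right) - 143436 = \left(-298864 - 293\right) - 143436 = -299157 - 143436 = -442593$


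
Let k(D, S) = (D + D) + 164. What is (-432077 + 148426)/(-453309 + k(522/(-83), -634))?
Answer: 23543033/37612079 ≈ 0.62594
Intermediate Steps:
k(D, S) = 164 + 2*D (k(D, S) = 2*D + 164 = 164 + 2*D)
(-432077 + 148426)/(-453309 + k(522/(-83), -634)) = (-432077 + 148426)/(-453309 + (164 + 2*(522/(-83)))) = -283651/(-453309 + (164 + 2*(522*(-1/83)))) = -283651/(-453309 + (164 + 2*(-522/83))) = -283651/(-453309 + (164 - 1044/83)) = -283651/(-453309 + 12568/83) = -283651/(-37612079/83) = -283651*(-83/37612079) = 23543033/37612079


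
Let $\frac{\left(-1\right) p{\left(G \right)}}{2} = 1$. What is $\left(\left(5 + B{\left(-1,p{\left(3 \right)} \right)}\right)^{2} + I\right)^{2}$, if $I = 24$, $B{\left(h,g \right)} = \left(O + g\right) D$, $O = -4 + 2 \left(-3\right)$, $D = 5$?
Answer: $9296401$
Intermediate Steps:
$O = -10$ ($O = -4 - 6 = -10$)
$p{\left(G \right)} = -2$ ($p{\left(G \right)} = \left(-2\right) 1 = -2$)
$B{\left(h,g \right)} = -50 + 5 g$ ($B{\left(h,g \right)} = \left(-10 + g\right) 5 = -50 + 5 g$)
$\left(\left(5 + B{\left(-1,p{\left(3 \right)} \right)}\right)^{2} + I\right)^{2} = \left(\left(5 + \left(-50 + 5 \left(-2\right)\right)\right)^{2} + 24\right)^{2} = \left(\left(5 - 60\right)^{2} + 24\right)^{2} = \left(\left(-55\right)^{2} + 24\right)^{2} = \left(3025 + 24\right)^{2} = 3049^{2} = 9296401$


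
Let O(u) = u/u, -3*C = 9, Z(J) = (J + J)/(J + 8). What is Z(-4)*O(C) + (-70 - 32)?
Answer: -104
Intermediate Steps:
Z(J) = 2*J/(8 + J) (Z(J) = (2*J)/(8 + J) = 2*J/(8 + J))
C = -3 (C = -⅓*9 = -3)
O(u) = 1
Z(-4)*O(C) + (-70 - 32) = (2*(-4)/(8 - 4))*1 + (-70 - 32) = (2*(-4)/4)*1 - 102 = (2*(-4)*(¼))*1 - 102 = -2*1 - 102 = -2 - 102 = -104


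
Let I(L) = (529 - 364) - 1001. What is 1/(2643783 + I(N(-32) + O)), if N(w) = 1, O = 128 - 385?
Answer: 1/2642947 ≈ 3.7837e-7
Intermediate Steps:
O = -257
I(L) = -836 (I(L) = 165 - 1001 = -836)
1/(2643783 + I(N(-32) + O)) = 1/(2643783 - 836) = 1/2642947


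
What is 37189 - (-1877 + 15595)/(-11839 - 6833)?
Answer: 347203363/9336 ≈ 37190.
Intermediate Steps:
37189 - (-1877 + 15595)/(-11839 - 6833) = 37189 - 13718/(-18672) = 37189 - 13718*(-1)/18672 = 37189 - 1*(-6859/9336) = 37189 + 6859/9336 = 347203363/9336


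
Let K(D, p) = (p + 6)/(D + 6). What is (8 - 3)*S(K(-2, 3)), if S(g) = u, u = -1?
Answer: -5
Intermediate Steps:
K(D, p) = (6 + p)/(6 + D)
S(g) = -1
(8 - 3)*S(K(-2, 3)) = (8 - 3)*(-1) = 5*(-1) = -5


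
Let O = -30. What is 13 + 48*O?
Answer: -1427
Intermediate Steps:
13 + 48*O = 13 + 48*(-30) = 13 - 1440 = -1427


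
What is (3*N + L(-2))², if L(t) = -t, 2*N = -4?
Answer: 16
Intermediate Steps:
N = -2 (N = (½)*(-4) = -2)
(3*N + L(-2))² = (3*(-2) - 1*(-2))² = (-6 + 2)² = (-4)² = 16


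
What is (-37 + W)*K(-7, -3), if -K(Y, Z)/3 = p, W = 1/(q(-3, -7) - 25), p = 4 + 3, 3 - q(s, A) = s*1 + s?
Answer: 12453/16 ≈ 778.31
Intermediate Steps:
q(s, A) = 3 - 2*s (q(s, A) = 3 - (s*1 + s) = 3 - (s + s) = 3 - 2*s)
p = 7
W = -1/16 (W = 1/((3 - 2*(-3)) - 25) = 1/((3 + 6) - 25) = 1/(9 - 25) = 1/(-16) = -1/16 ≈ -0.062500)
K(Y, Z) = -21 (K(Y, Z) = -3*7 = -21)
(-37 + W)*K(-7, -3) = (-37 - 1/16)*(-21) = -593/16*(-21) = 12453/16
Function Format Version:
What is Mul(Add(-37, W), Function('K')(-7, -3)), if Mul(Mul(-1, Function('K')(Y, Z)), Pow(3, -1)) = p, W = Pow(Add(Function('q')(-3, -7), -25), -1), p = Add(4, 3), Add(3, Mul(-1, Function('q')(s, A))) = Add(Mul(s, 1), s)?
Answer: Rational(12453, 16) ≈ 778.31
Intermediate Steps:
Function('q')(s, A) = Add(3, Mul(-2, s)) (Function('q')(s, A) = Add(3, Mul(-1, Add(Mul(s, 1), s))) = Add(3, Mul(-1, Add(s, s))) = Add(3, Mul(-1, Mul(2, s))) = Add(3, Mul(-2, s)))
p = 7
W = Rational(-1, 16) (W = Pow(Add(Add(3, Mul(-2, -3)), -25), -1) = Pow(Add(Add(3, 6), -25), -1) = Pow(Add(9, -25), -1) = Pow(-16, -1) = Rational(-1, 16) ≈ -0.062500)
Function('K')(Y, Z) = -21 (Function('K')(Y, Z) = Mul(-3, 7) = -21)
Mul(Add(-37, W), Function('K')(-7, -3)) = Mul(Add(-37, Rational(-1, 16)), -21) = Mul(Rational(-593, 16), -21) = Rational(12453, 16)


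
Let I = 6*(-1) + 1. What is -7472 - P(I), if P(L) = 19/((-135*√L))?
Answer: -7472 - 19*I*√5/675 ≈ -7472.0 - 0.062941*I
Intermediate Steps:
I = -5 (I = -6 + 1 = -5)
P(L) = -19/(135*√L) (P(L) = 19*(-1/(135*√L)) = -19/(135*√L))
-7472 - P(I) = -7472 - (-19)/(135*√(-5)) = -7472 - (-19)*(-I*√5/5)/135 = -7472 - 19*I*√5/675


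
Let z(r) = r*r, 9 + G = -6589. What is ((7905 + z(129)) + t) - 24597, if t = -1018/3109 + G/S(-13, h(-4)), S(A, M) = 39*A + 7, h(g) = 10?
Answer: -29637659/777250 ≈ -38.131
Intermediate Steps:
S(A, M) = 7 + 39*A
G = -6598 (G = -9 - 6589 = -6598)
z(r) = r**2
t = 10002091/777250 (t = -1018/3109 - 6598/(7 + 39*(-13)) = -1018*1/3109 - 6598/(7 - 507) = -1018/3109 - 6598/(-500) = -1018/3109 - 6598*(-1/500) = -1018/3109 + 3299/250 = 10002091/777250 ≈ 12.869)
((7905 + z(129)) + t) - 24597 = ((7905 + 129**2) + 10002091/777250) - 24597 = ((7905 + 16641) + 10002091/777250) - 24597 = (24546 + 10002091/777250) - 24597 = 19088380591/777250 - 24597 = -29637659/777250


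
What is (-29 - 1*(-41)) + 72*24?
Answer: 1740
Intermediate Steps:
(-29 - 1*(-41)) + 72*24 = (-29 + 41) + 1728 = 12 + 1728 = 1740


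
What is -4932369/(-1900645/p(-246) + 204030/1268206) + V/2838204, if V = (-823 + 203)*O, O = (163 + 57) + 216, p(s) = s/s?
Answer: 2137765253453043257/855154125175305420 ≈ 2.4999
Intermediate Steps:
p(s) = 1
O = 436 (O = 220 + 216 = 436)
V = -270320 (V = (-823 + 203)*436 = -620*436 = -270320)
-4932369/(-1900645/p(-246) + 204030/1268206) + V/2838204 = -4932369/(-1900645/1 + 204030/1268206) - 270320/2838204 = -4932369/(-1900645*1 + 204030*(1/1268206)) - 270320*1/2838204 = -4932369/(-1900645 + 102015/634103) - 67580/709551 = -4932369/(-1205204594420/634103) - 67580/709551 = -4932369*(-634103/1205204594420) - 67580/709551 = 3127629980007/1205204594420 - 67580/709551 = 2137765253453043257/855154125175305420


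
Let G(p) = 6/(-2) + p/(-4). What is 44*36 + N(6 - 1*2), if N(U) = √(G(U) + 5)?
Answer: 1585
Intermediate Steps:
G(p) = -3 - p/4 (G(p) = 6*(-½) + p*(-¼) = -3 - p/4)
N(U) = √(2 - U/4) (N(U) = √((-3 - U/4) + 5) = √(2 - U/4))
44*36 + N(6 - 1*2) = 44*36 + √(8 - (6 - 1*2))/2 = 1584 + √(8 - (6 - 2))/2 = 1584 + √(8 - 1*4)/2 = 1584 + √(8 - 4)/2 = 1584 + √4/2 = 1584 + (½)*2 = 1584 + 1 = 1585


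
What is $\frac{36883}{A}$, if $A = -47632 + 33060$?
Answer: $- \frac{36883}{14572} \approx -2.5311$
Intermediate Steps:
$A = -14572$
$\frac{36883}{A} = \frac{36883}{-14572} = 36883 \left(- \frac{1}{14572}\right) = - \frac{36883}{14572}$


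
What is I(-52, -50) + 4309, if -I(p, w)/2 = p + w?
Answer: 4513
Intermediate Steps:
I(p, w) = -2*p - 2*w (I(p, w) = -2*(p + w) = -2*p - 2*w)
I(-52, -50) + 4309 = (-2*(-52) - 2*(-50)) + 4309 = (104 + 100) + 4309 = 204 + 4309 = 4513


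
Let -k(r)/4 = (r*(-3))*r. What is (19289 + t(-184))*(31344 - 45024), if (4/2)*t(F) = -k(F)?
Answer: 2515026960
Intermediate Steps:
k(r) = 12*r² (k(r) = -4*r*(-3)*r = -4*(-3*r)*r = -(-12)*r² = 12*r²)
t(F) = -6*F² (t(F) = (-12*F²)/2 = -6*F²)
(19289 + t(-184))*(31344 - 45024) = (19289 - 6*(-184)²)*(31344 - 45024) = (19289 - 6*33856)*(-13680) = (19289 - 203136)*(-13680) = -183847*(-13680) = 2515026960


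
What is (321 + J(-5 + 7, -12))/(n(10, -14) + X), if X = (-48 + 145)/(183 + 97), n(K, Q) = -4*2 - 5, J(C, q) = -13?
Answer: -86240/3543 ≈ -24.341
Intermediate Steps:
n(K, Q) = -13 (n(K, Q) = -8 - 5 = -13)
X = 97/280 ≈ 0.34643
(321 + J(-5 + 7, -12))/(n(10, -14) + X) = (321 - 13)/(-13 + 97/280) = 308/(-3543/280) = 308*(-280/3543) = -86240/3543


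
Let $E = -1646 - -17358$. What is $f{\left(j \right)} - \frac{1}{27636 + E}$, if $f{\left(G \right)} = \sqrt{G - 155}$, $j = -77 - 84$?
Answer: $- \frac{1}{43348} + 2 i \sqrt{79} \approx -2.3069 \cdot 10^{-5} + 17.776 i$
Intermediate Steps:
$E = 15712$ ($E = -1646 + 17358 = 15712$)
$j = -161$ ($j = -77 - 84 = -161$)
$f{\left(G \right)} = \sqrt{-155 + G}$
$f{\left(j \right)} - \frac{1}{27636 + E} = \sqrt{-155 - 161} - \frac{1}{27636 + 15712} = \sqrt{-316} - \frac{1}{43348} = 2 i \sqrt{79} - \frac{1}{43348} = - \frac{1}{43348} + 2 i \sqrt{79}$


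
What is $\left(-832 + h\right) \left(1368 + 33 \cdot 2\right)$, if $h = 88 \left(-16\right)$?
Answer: $-3212160$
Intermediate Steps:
$h = -1408$
$\left(-832 + h\right) \left(1368 + 33 \cdot 2\right) = \left(-832 - 1408\right) \left(1368 + 33 \cdot 2\right) = - 2240 \left(1368 + 66\right) = \left(-2240\right) 1434 = -3212160$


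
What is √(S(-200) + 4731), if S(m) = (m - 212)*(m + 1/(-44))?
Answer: 4*√658999/11 ≈ 295.20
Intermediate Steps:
S(m) = (-212 + m)*(-1/44 + m) (S(m) = (-212 + m)*(m - 1/44) = (-212 + m)*(-1/44 + m))
√(S(-200) + 4731) = √((53/11 + (-200)² - 9329/44*(-200)) + 4731) = √((53/11 + 40000 + 466450/11) + 4731) = √(906503/11 + 4731) = √(958544/11) = 4*√658999/11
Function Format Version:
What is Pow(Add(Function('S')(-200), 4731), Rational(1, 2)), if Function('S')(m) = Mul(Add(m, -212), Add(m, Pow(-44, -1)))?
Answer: Mul(Rational(4, 11), Pow(658999, Rational(1, 2))) ≈ 295.20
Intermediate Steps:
Function('S')(m) = Mul(Add(-212, m), Add(Rational(-1, 44), m)) (Function('S')(m) = Mul(Add(-212, m), Add(m, Rational(-1, 44))) = Mul(Add(-212, m), Add(Rational(-1, 44), m)))
Pow(Add(Function('S')(-200), 4731), Rational(1, 2)) = Pow(Add(Add(Rational(53, 11), Pow(-200, 2), Mul(Rational(-9329, 44), -200)), 4731), Rational(1, 2)) = Pow(Add(Add(Rational(53, 11), 40000, Rational(466450, 11)), 4731), Rational(1, 2)) = Pow(Add(Rational(906503, 11), 4731), Rational(1, 2)) = Pow(Rational(958544, 11), Rational(1, 2)) = Mul(Rational(4, 11), Pow(658999, Rational(1, 2)))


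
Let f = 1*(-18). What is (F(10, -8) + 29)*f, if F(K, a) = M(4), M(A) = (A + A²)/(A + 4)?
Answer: -567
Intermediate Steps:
f = -18
M(A) = (A + A²)/(4 + A)
F(K, a) = 5/2 (F(K, a) = 4*(1 + 4)/(4 + 4) = 4*5/8 = 4*(⅛)*5 = 5/2)
(F(10, -8) + 29)*f = (5/2 + 29)*(-18) = (63/2)*(-18) = -567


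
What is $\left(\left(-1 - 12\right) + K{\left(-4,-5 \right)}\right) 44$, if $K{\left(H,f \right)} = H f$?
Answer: $308$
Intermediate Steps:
$\left(\left(-1 - 12\right) + K{\left(-4,-5 \right)}\right) 44 = \left(\left(-1 - 12\right) - -20\right) 44 = \left(-13 + 20\right) 44 = 7 \cdot 44 = 308$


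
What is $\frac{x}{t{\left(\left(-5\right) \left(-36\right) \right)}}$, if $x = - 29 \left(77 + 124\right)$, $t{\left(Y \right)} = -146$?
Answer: $\frac{5829}{146} \approx 39.925$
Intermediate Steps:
$x = -5829$ ($x = \left(-29\right) 201 = -5829$)
$\frac{x}{t{\left(\left(-5\right) \left(-36\right) \right)}} = - \frac{5829}{-146} = \left(-5829\right) \left(- \frac{1}{146}\right) = \frac{5829}{146}$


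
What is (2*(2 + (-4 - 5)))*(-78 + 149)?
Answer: -994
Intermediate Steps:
(2*(2 + (-4 - 5)))*(-78 + 149) = (2*(2 - 9))*71 = (2*(-7))*71 = -14*71 = -994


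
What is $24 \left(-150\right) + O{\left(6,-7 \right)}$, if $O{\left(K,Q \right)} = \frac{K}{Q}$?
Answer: $- \frac{25206}{7} \approx -3600.9$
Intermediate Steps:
$24 \left(-150\right) + O{\left(6,-7 \right)} = 24 \left(-150\right) + \frac{6}{-7} = -3600 + 6 \left(- \frac{1}{7}\right) = -3600 - \frac{6}{7} = - \frac{25206}{7}$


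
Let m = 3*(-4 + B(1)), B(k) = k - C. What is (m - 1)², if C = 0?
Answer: 100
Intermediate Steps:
B(k) = k (B(k) = k - 1*0 = k + 0 = k)
m = -9 (m = 3*(-4 + 1) = 3*(-3) = -9)
(m - 1)² = (-9 - 1)² = (-10)² = 100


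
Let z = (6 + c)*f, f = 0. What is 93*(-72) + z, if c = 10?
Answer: -6696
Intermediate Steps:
z = 0 (z = (6 + 10)*0 = 16*0 = 0)
93*(-72) + z = 93*(-72) + 0 = -6696 + 0 = -6696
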